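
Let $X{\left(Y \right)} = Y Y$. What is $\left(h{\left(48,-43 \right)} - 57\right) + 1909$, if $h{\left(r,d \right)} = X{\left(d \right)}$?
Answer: $3701$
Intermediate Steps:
$X{\left(Y \right)} = Y^{2}$
$h{\left(r,d \right)} = d^{2}$
$\left(h{\left(48,-43 \right)} - 57\right) + 1909 = \left(\left(-43\right)^{2} - 57\right) + 1909 = \left(1849 - 57\right) + 1909 = 1792 + 1909 = 3701$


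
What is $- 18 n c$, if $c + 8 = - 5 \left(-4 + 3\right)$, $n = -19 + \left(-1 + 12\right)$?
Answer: $-432$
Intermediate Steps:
$n = -8$ ($n = -19 + 11 = -8$)
$c = -3$ ($c = -8 - 5 \left(-4 + 3\right) = -8 - -5 = -8 + 5 = -3$)
$- 18 n c = \left(-18\right) \left(-8\right) \left(-3\right) = 144 \left(-3\right) = -432$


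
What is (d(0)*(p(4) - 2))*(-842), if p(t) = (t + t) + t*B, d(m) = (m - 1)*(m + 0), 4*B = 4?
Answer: 0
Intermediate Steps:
B = 1 (B = (¼)*4 = 1)
d(m) = m*(-1 + m) (d(m) = (-1 + m)*m = m*(-1 + m))
p(t) = 3*t (p(t) = (t + t) + t*1 = 2*t + t = 3*t)
(d(0)*(p(4) - 2))*(-842) = ((0*(-1 + 0))*(3*4 - 2))*(-842) = ((0*(-1))*(12 - 2))*(-842) = (0*10)*(-842) = 0*(-842) = 0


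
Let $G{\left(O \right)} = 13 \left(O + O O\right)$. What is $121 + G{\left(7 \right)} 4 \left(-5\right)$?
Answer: $-14439$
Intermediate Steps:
$G{\left(O \right)} = 13 O + 13 O^{2}$ ($G{\left(O \right)} = 13 \left(O + O^{2}\right) = 13 O + 13 O^{2}$)
$121 + G{\left(7 \right)} 4 \left(-5\right) = 121 + 13 \cdot 7 \left(1 + 7\right) 4 \left(-5\right) = 121 + 13 \cdot 7 \cdot 8 \left(-20\right) = 121 + 728 \left(-20\right) = 121 - 14560 = -14439$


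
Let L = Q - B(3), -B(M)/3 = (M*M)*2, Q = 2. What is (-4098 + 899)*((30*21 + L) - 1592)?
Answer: 2898294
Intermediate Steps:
B(M) = -6*M**2 (B(M) = -3*M*M*2 = -3*M**2*2 = -6*M**2)
L = 56 (L = 2 - (-6)*3**2 = 2 - (-6)*9 = 2 - 1*(-54) = 2 + 54 = 56)
(-4098 + 899)*((30*21 + L) - 1592) = (-4098 + 899)*((30*21 + 56) - 1592) = -3199*((630 + 56) - 1592) = -3199*(686 - 1592) = -3199*(-906) = 2898294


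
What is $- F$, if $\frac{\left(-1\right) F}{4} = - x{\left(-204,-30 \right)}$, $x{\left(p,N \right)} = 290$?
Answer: $-1160$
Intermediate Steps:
$F = 1160$ ($F = - 4 \left(\left(-1\right) 290\right) = \left(-4\right) \left(-290\right) = 1160$)
$- F = \left(-1\right) 1160 = -1160$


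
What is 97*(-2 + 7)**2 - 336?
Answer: 2089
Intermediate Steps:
97*(-2 + 7)**2 - 336 = 97*5**2 - 336 = 97*25 - 336 = 2425 - 336 = 2089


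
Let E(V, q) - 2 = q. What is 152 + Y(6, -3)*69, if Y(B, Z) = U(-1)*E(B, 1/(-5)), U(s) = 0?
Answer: 152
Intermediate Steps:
E(V, q) = 2 + q
Y(B, Z) = 0 (Y(B, Z) = 0*(2 + 1/(-5)) = 0*(2 - ⅕) = 0*(9/5) = 0)
152 + Y(6, -3)*69 = 152 + 0*69 = 152 + 0 = 152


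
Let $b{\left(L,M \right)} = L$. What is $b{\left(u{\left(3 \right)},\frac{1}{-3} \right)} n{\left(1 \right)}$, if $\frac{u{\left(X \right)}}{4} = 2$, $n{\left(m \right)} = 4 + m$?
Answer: $40$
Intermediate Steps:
$u{\left(X \right)} = 8$ ($u{\left(X \right)} = 4 \cdot 2 = 8$)
$b{\left(u{\left(3 \right)},\frac{1}{-3} \right)} n{\left(1 \right)} = 8 \left(4 + 1\right) = 8 \cdot 5 = 40$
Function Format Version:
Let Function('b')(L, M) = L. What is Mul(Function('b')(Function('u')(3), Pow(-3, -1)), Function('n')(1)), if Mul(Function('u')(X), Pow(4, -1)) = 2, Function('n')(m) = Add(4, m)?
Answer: 40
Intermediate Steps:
Function('u')(X) = 8 (Function('u')(X) = Mul(4, 2) = 8)
Mul(Function('b')(Function('u')(3), Pow(-3, -1)), Function('n')(1)) = Mul(8, Add(4, 1)) = Mul(8, 5) = 40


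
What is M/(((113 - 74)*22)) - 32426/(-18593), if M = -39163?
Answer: -700336151/15952794 ≈ -43.901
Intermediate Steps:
M/(((113 - 74)*22)) - 32426/(-18593) = -39163*1/(22*(113 - 74)) - 32426/(-18593) = -39163/(39*22) - 32426*(-1/18593) = -39163/858 + 32426/18593 = -700336151/15952794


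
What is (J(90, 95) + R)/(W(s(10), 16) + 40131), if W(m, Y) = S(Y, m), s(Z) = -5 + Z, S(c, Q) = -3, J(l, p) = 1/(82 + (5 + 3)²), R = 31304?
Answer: 4570385/5858688 ≈ 0.78010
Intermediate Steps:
J(l, p) = 1/146 (J(l, p) = 1/(82 + 8²) = 1/(82 + 64) = 1/146)
W(m, Y) = -3
(J(90, 95) + R)/(W(s(10), 16) + 40131) = (1/146 + 31304)/(-3 + 40131) = (4570385/146)/40128 = (4570385/146)*(1/40128) = 4570385/5858688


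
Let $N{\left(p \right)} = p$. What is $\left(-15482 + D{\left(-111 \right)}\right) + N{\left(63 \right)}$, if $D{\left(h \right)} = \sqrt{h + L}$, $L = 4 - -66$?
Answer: $-15419 + i \sqrt{41} \approx -15419.0 + 6.4031 i$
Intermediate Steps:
$L = 70$ ($L = 4 + 66 = 70$)
$D{\left(h \right)} = \sqrt{70 + h}$ ($D{\left(h \right)} = \sqrt{h + 70} = \sqrt{70 + h}$)
$\left(-15482 + D{\left(-111 \right)}\right) + N{\left(63 \right)} = \left(-15482 + \sqrt{70 - 111}\right) + 63 = \left(-15482 + \sqrt{-41}\right) + 63 = \left(-15482 + i \sqrt{41}\right) + 63 = -15419 + i \sqrt{41}$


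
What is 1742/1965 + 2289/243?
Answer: 546799/53055 ≈ 10.306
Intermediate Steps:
1742/1965 + 2289/243 = 1742*(1/1965) + 2289*(1/243) = 1742/1965 + 763/81 = 546799/53055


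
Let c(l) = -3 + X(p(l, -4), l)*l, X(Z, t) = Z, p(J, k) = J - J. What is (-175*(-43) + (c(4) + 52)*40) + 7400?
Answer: 16885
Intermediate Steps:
p(J, k) = 0
c(l) = -3 (c(l) = -3 + 0*l = -3 + 0 = -3)
(-175*(-43) + (c(4) + 52)*40) + 7400 = (-175*(-43) + (-3 + 52)*40) + 7400 = (7525 + 49*40) + 7400 = (7525 + 1960) + 7400 = 9485 + 7400 = 16885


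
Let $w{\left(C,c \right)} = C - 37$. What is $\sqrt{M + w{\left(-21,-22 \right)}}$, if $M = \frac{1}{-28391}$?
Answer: $\frac{i \sqrt{46750863489}}{28391} \approx 7.6158 i$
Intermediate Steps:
$w{\left(C,c \right)} = -37 + C$
$M = - \frac{1}{28391} \approx -3.5222 \cdot 10^{-5}$
$\sqrt{M + w{\left(-21,-22 \right)}} = \sqrt{- \frac{1}{28391} - 58} = \sqrt{- \frac{1646679}{28391}} = \frac{i \sqrt{46750863489}}{28391}$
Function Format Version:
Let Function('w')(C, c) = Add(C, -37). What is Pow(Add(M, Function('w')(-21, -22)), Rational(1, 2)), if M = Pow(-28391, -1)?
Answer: Mul(Rational(1, 28391), I, Pow(46750863489, Rational(1, 2))) ≈ Mul(7.6158, I)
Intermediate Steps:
Function('w')(C, c) = Add(-37, C)
M = Rational(-1, 28391) ≈ -3.5222e-5
Pow(Add(M, Function('w')(-21, -22)), Rational(1, 2)) = Pow(Add(Rational(-1, 28391), Add(-37, -21)), Rational(1, 2)) = Pow(Add(Rational(-1, 28391), -58), Rational(1, 2)) = Pow(Rational(-1646679, 28391), Rational(1, 2)) = Mul(Rational(1, 28391), I, Pow(46750863489, Rational(1, 2)))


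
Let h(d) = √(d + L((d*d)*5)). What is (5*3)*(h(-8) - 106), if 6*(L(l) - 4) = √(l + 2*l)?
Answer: -1590 + 10*√(-9 + 3*√15) ≈ -1573.8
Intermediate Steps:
L(l) = 4 + √3*√l/6 (L(l) = 4 + √(l + 2*l)/6 = 4 + √(3*l)/6 = 4 + (√3*√l)/6 = 4 + √3*√l/6)
h(d) = √(4 + d + √15*√(d²)/6) (h(d) = √(d + (4 + √3*√((d*d)*5)/6)) = √(d + (4 + √3*√(d²*5)/6)) = √(d + (4 + √3*√(5*d²)/6)) = √(d + (4 + √3*(√5*√(d²))/6)) = √(d + (4 + √15*√(d²)/6)) = √(4 + d + √15*√(d²)/6))
(5*3)*(h(-8) - 106) = (5*3)*(√(144 + 36*(-8) + 6*√15*√((-8)²))/6 - 106) = 15*(√(144 - 288 + 6*√15*√64)/6 - 106) = 15*(√(144 - 288 + 6*√15*8)/6 - 106) = 15*(√(144 - 288 + 48*√15)/6 - 106) = 15*(√(-144 + 48*√15)/6 - 106) = 15*(-106 + √(-144 + 48*√15)/6) = -1590 + 5*√(-144 + 48*√15)/2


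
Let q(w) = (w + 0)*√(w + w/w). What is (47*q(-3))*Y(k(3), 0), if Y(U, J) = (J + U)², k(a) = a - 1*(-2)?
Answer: -3525*I*√2 ≈ -4985.1*I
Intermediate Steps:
k(a) = 2 + a (k(a) = a + 2 = 2 + a)
q(w) = w*√(1 + w) (q(w) = w*√(w + 1) = w*√(1 + w))
(47*q(-3))*Y(k(3), 0) = (47*(-3*√(1 - 3)))*(0 + (2 + 3))² = (47*(-3*I*√2))*(0 + 5)² = (47*(-3*I*√2))*5² = (47*(-3*I*√2))*25 = -141*I*√2*25 = -3525*I*√2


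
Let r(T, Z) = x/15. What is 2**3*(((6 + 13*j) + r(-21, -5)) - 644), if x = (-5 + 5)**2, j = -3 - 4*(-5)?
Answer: -3336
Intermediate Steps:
j = 17 (j = -3 + 20 = 17)
x = 0 (x = 0**2 = 0)
r(T, Z) = 0 (r(T, Z) = 0/15 = 0*(1/15) = 0)
2**3*(((6 + 13*j) + r(-21, -5)) - 644) = 2**3*(((6 + 13*17) + 0) - 644) = 8*(((6 + 221) + 0) - 644) = 8*((227 + 0) - 644) = 8*(227 - 644) = 8*(-417) = -3336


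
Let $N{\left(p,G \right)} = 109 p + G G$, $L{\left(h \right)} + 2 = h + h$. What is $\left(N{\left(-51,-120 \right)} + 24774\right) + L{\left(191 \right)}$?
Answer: $33995$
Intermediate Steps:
$L{\left(h \right)} = -2 + 2 h$ ($L{\left(h \right)} = -2 + \left(h + h\right) = -2 + 2 h$)
$N{\left(p,G \right)} = G^{2} + 109 p$ ($N{\left(p,G \right)} = 109 p + G^{2} = G^{2} + 109 p$)
$\left(N{\left(-51,-120 \right)} + 24774\right) + L{\left(191 \right)} = \left(\left(\left(-120\right)^{2} + 109 \left(-51\right)\right) + 24774\right) + \left(-2 + 2 \cdot 191\right) = \left(\left(14400 - 5559\right) + 24774\right) + \left(-2 + 382\right) = \left(8841 + 24774\right) + 380 = 33615 + 380 = 33995$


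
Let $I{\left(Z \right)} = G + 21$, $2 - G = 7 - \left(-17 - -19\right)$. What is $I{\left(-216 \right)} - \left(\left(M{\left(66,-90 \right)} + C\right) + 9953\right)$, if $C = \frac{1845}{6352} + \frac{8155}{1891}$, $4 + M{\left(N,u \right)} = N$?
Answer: $- \frac{120135574559}{12011632} \approx -10002.0$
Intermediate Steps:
$M{\left(N,u \right)} = -4 + N$
$C = \frac{55289455}{12011632}$ ($C = 1845 \cdot \frac{1}{6352} + 8155 \cdot \frac{1}{1891} = \frac{1845}{6352} + \frac{8155}{1891} = \frac{55289455}{12011632} \approx 4.603$)
$G = -3$ ($G = 2 - \left(7 - \left(-17 - -19\right)\right) = 2 - \left(7 - \left(-17 + 19\right)\right) = 2 - \left(7 - 2\right) = 2 - 5 = -3$)
$I{\left(Z \right)} = 18$ ($I{\left(Z \right)} = -3 + 21 = 18$)
$I{\left(-216 \right)} - \left(\left(M{\left(66,-90 \right)} + C\right) + 9953\right) = 18 - \left(\left(\left(-4 + 66\right) + \frac{55289455}{12011632}\right) + 9953\right) = 18 - \left(\left(62 + \frac{55289455}{12011632}\right) + 9953\right) = 18 - \left(\frac{800010639}{12011632} + 9953\right) = 18 - \frac{120351783935}{12011632} = - \frac{120135574559}{12011632}$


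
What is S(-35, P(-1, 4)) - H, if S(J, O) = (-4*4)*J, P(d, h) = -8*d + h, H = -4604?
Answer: 5164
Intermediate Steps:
P(d, h) = h - 8*d
S(J, O) = -16*J
S(-35, P(-1, 4)) - H = -16*(-35) - 1*(-4604) = 560 + 4604 = 5164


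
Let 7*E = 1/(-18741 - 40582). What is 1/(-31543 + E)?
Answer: -415261/13098577724 ≈ -3.1703e-5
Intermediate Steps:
E = -1/415261 (E = 1/(7*(-18741 - 40582)) = (1/7)/(-59323) = (1/7)*(-1/59323) = -1/415261 ≈ -2.4081e-6)
1/(-31543 + E) = 1/(-31543 - 1/415261) = 1/(-13098577724/415261) = -415261/13098577724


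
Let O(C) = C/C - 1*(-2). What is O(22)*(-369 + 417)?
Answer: 144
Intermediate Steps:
O(C) = 3 (O(C) = 1 + 2 = 3)
O(22)*(-369 + 417) = 3*(-369 + 417) = 3*48 = 144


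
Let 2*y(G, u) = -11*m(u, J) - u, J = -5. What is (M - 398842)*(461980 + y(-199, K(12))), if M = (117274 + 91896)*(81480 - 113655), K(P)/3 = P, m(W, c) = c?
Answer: -3109394269846284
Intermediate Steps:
K(P) = 3*P
M = -6730044750 (M = 209170*(-32175) = -6730044750)
y(G, u) = 55/2 - u/2 (y(G, u) = (-11*(-5) - u)/2 = (55 - u)/2 = 55/2 - u/2)
(M - 398842)*(461980 + y(-199, K(12))) = (-6730044750 - 398842)*(461980 + (55/2 - 3*12/2)) = -6730443592*(461980 + (55/2 - ½*36)) = -6730443592*(461980 + (55/2 - 18)) = -6730443592*(461980 + 19/2) = -6730443592*923979/2 = -3109394269846284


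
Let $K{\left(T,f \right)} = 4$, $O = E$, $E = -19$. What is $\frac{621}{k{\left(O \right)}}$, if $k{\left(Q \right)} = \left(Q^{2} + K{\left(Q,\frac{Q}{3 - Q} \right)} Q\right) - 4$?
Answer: $\frac{621}{281} \approx 2.21$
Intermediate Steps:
$O = -19$
$k{\left(Q \right)} = -4 + Q^{2} + 4 Q$ ($k{\left(Q \right)} = \left(Q^{2} + 4 Q\right) - 4 = -4 + Q^{2} + 4 Q$)
$\frac{621}{k{\left(O \right)}} = \frac{621}{-4 + \left(-19\right)^{2} + 4 \left(-19\right)} = \frac{621}{-4 + 361 - 76} = \frac{621}{281}$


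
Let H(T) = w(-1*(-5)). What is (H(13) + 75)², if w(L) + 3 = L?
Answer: 5929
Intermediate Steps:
w(L) = -3 + L
H(T) = 2 (H(T) = -3 - 1*(-5) = -3 + 5 = 2)
(H(13) + 75)² = (2 + 75)² = 77² = 5929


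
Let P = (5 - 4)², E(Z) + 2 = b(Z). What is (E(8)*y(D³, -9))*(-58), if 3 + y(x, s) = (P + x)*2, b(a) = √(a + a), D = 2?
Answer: -1740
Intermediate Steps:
b(a) = √2*√a (b(a) = √(2*a) = √2*√a)
E(Z) = -2 + √2*√Z
P = 1 (P = 1² = 1)
y(x, s) = -1 + 2*x (y(x, s) = -3 + (1 + x)*2 = -3 + (2 + 2*x) = -1 + 2*x)
(E(8)*y(D³, -9))*(-58) = ((-2 + √2*√8)*(-1 + 2*2³))*(-58) = ((-2 + √2*(2*√2))*(-1 + 2*8))*(-58) = ((-2 + 4)*(-1 + 16))*(-58) = (2*15)*(-58) = 30*(-58) = -1740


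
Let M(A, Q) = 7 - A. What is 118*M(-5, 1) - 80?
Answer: 1336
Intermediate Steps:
118*M(-5, 1) - 80 = 118*(7 - 1*(-5)) - 80 = 118*(7 + 5) - 80 = 118*12 - 80 = 1416 - 80 = 1336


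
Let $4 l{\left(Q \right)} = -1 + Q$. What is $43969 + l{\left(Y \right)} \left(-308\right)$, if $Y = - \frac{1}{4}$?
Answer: $\frac{176261}{4} \approx 44065.0$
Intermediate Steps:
$Y = - \frac{1}{4}$ ($Y = \left(-1\right) \frac{1}{4} = - \frac{1}{4} \approx -0.25$)
$l{\left(Q \right)} = - \frac{1}{4} + \frac{Q}{4}$ ($l{\left(Q \right)} = \frac{-1 + Q}{4} = - \frac{1}{4} + \frac{Q}{4}$)
$43969 + l{\left(Y \right)} \left(-308\right) = 43969 + \left(- \frac{1}{4} + \frac{1}{4} \left(- \frac{1}{4}\right)\right) \left(-308\right) = 43969 + \left(- \frac{1}{4} - \frac{1}{16}\right) \left(-308\right) = 43969 - - \frac{385}{4} = 43969 + \frac{385}{4} = \frac{176261}{4}$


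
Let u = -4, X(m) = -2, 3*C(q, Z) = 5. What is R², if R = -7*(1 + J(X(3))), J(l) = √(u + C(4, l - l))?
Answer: -196/3 + 98*I*√21/3 ≈ -65.333 + 149.7*I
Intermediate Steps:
C(q, Z) = 5/3 (C(q, Z) = (⅓)*5 = 5/3)
J(l) = I*√21/3 (J(l) = √(-4 + 5/3) = √(-7/3) = I*√21/3)
R = -7 - 7*I*√21/3 (R = -7*(1 + I*√21/3) = -7 - 7*I*√21/3 ≈ -7.0 - 10.693*I)
R² = (-7 - 7*I*√21/3)²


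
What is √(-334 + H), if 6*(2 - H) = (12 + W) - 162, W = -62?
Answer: I*√2670/3 ≈ 17.224*I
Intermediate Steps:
H = 112/3 (H = 2 - ((12 - 62) - 162)/6 = 2 - (-50 - 162)/6 = 2 - ⅙*(-212) = 2 + 106/3 = 112/3 ≈ 37.333)
√(-334 + H) = √(-334 + 112/3) = √(-890/3) = I*√2670/3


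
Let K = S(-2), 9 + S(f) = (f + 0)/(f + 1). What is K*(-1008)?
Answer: 7056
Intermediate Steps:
S(f) = -9 + f/(1 + f) (S(f) = -9 + (f + 0)/(f + 1) = -9 + f/(1 + f))
K = -7 (K = (-9 - 8*(-2))/(1 - 2) = (-9 + 16)/(-1) = -1*7 = -7)
K*(-1008) = -7*(-1008) = 7056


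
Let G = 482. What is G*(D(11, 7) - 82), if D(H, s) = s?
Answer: -36150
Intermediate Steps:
G*(D(11, 7) - 82) = 482*(7 - 82) = 482*(-75) = -36150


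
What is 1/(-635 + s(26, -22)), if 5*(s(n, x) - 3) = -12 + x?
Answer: -5/3194 ≈ -0.0015654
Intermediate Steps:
s(n, x) = ⅗ + x/5 (s(n, x) = 3 + (-12 + x)/5 = 3 + (-12/5 + x/5) = ⅗ + x/5)
1/(-635 + s(26, -22)) = 1/(-635 + (⅗ + (⅕)*(-22))) = 1/(-635 + (⅗ - 22/5)) = 1/(-635 - 19/5) = 1/(-3194/5) = -5/3194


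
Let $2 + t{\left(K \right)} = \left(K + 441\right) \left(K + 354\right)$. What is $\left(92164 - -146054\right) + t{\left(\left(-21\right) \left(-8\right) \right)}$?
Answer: $556114$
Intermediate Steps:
$t{\left(K \right)} = -2 + \left(354 + K\right) \left(441 + K\right)$ ($t{\left(K \right)} = -2 + \left(K + 441\right) \left(K + 354\right) = -2 + \left(441 + K\right) \left(354 + K\right) = -2 + \left(354 + K\right) \left(441 + K\right)$)
$\left(92164 - -146054\right) + t{\left(\left(-21\right) \left(-8\right) \right)} = \left(92164 - -146054\right) + \left(156112 + \left(\left(-21\right) \left(-8\right)\right)^{2} + 795 \left(\left(-21\right) \left(-8\right)\right)\right) = \left(92164 + 146054\right) + \left(156112 + 168^{2} + 795 \cdot 168\right) = 238218 + \left(156112 + 28224 + 133560\right) = 238218 + 317896 = 556114$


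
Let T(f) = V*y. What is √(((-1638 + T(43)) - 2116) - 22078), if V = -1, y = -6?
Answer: I*√25826 ≈ 160.7*I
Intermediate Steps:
T(f) = 6 (T(f) = -1*(-6) = 6)
√(((-1638 + T(43)) - 2116) - 22078) = √(((-1638 + 6) - 2116) - 22078) = √((-1632 - 2116) - 22078) = √(-3748 - 22078) = √(-25826) = I*√25826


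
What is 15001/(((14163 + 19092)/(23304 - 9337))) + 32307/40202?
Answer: 8424155880619/1336917510 ≈ 6301.2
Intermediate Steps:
15001/(((14163 + 19092)/(23304 - 9337))) + 32307/40202 = 15001/((33255/13967)) + 32307*(1/40202) = 15001/((33255*(1/13967))) + 32307/40202 = 15001/(33255/13967) + 32307/40202 = 15001*(13967/33255) + 32307/40202 = 209518967/33255 + 32307/40202 = 8424155880619/1336917510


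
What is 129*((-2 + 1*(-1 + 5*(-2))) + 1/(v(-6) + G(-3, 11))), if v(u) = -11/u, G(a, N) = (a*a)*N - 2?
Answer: -993687/593 ≈ -1675.7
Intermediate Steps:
G(a, N) = -2 + N*a² (G(a, N) = a²*N - 2 = N*a² - 2 = -2 + N*a²)
129*((-2 + 1*(-1 + 5*(-2))) + 1/(v(-6) + G(-3, 11))) = 129*((-2 + 1*(-1 + 5*(-2))) + 1/(-11/(-6) + (-2 + 11*(-3)²))) = 129*((-2 + 1*(-1 - 10)) + 1/(-11*(-⅙) + (-2 + 11*9))) = 129*((-2 + 1*(-11)) + 1/(11/6 + (-2 + 99))) = 129*((-2 - 11) + 1/(11/6 + 97)) = 129*(-13 + 1/(593/6)) = 129*(-13 + 6/593) = 129*(-7703/593) = -993687/593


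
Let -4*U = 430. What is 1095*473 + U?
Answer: 1035655/2 ≈ 5.1783e+5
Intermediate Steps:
U = -215/2 (U = -1/4*430 = -215/2 ≈ -107.50)
1095*473 + U = 1095*473 - 215/2 = 517935 - 215/2 = 1035655/2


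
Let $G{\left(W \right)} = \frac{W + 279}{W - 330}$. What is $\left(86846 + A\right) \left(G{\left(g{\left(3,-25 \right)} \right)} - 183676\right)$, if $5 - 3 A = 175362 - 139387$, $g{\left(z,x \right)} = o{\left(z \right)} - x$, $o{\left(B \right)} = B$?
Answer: $- \frac{2076148339452}{151} \approx -1.3749 \cdot 10^{10}$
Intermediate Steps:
$g{\left(z,x \right)} = z - x$
$A = -11990$ ($A = \frac{5}{3} - \frac{175362 - 139387}{3} = \frac{5}{3} - \frac{35975}{3} = -11990$)
$G{\left(W \right)} = \frac{279 + W}{-330 + W}$
$\left(86846 + A\right) \left(G{\left(g{\left(3,-25 \right)} \right)} - 183676\right) = \left(86846 - 11990\right) \left(\frac{279 + \left(3 - -25\right)}{-330 + \left(3 - -25\right)} - 183676\right) = 74856 \left(\frac{279 + \left(3 + 25\right)}{-330 + \left(3 + 25\right)} - 183676\right) = 74856 \left(\frac{279 + 28}{-330 + 28} - 183676\right) = 74856 \left(\frac{1}{-302} \cdot 307 - 183676\right) = 74856 \left(\left(- \frac{1}{302}\right) 307 - 183676\right) = 74856 \left(- \frac{307}{302} - 183676\right) = 74856 \left(- \frac{55470459}{302}\right) = - \frac{2076148339452}{151}$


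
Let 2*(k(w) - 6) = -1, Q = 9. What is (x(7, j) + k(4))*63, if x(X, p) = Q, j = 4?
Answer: 1827/2 ≈ 913.50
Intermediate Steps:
k(w) = 11/2 (k(w) = 6 + (½)*(-1) = 6 - ½ = 11/2)
x(X, p) = 9
(x(7, j) + k(4))*63 = (9 + 11/2)*63 = (29/2)*63 = 1827/2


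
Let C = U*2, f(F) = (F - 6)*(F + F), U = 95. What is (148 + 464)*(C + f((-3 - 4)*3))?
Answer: 810288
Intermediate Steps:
f(F) = 2*F*(-6 + F) (f(F) = (-6 + F)*(2*F) = 2*F*(-6 + F))
C = 190 (C = 95*2 = 190)
(148 + 464)*(C + f((-3 - 4)*3)) = (148 + 464)*(190 + 2*((-3 - 4)*3)*(-6 + (-3 - 4)*3)) = 612*(190 + 2*(-7*3)*(-6 - 7*3)) = 612*(190 + 2*(-21)*(-6 - 21)) = 612*(190 + 2*(-21)*(-27)) = 612*(190 + 1134) = 612*1324 = 810288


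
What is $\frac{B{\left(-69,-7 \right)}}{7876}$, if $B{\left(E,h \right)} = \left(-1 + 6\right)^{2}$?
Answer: $\frac{25}{7876} \approx 0.0031742$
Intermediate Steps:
$B{\left(E,h \right)} = 25$ ($B{\left(E,h \right)} = 5^{2} = 25$)
$\frac{B{\left(-69,-7 \right)}}{7876} = \frac{25}{7876}$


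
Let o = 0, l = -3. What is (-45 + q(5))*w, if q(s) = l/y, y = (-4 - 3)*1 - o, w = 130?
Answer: -40560/7 ≈ -5794.3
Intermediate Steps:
y = -7 (y = (-4 - 3)*1 - 1*0 = -7*1 + 0 = -7 + 0 = -7)
q(s) = 3/7 (q(s) = -3/(-7) = -3*(-⅐) = 3/7)
(-45 + q(5))*w = (-45 + 3/7)*130 = -312/7*130 = -40560/7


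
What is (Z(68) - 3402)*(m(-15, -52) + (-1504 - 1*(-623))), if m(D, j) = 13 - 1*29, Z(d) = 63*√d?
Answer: 3051594 - 113022*√17 ≈ 2.5856e+6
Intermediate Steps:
m(D, j) = -16 (m(D, j) = 13 - 29 = -16)
(Z(68) - 3402)*(m(-15, -52) + (-1504 - 1*(-623))) = (63*√68 - 3402)*(-16 + (-1504 - 1*(-623))) = (63*(2*√17) - 3402)*(-16 + (-1504 + 623)) = (126*√17 - 3402)*(-16 - 881) = (-3402 + 126*√17)*(-897) = 3051594 - 113022*√17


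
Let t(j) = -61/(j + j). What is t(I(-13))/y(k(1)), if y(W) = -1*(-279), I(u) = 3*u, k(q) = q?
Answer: 61/21762 ≈ 0.0028030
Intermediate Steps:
t(j) = -61/(2*j) (t(j) = -61*1/(2*j) = -61/(2*j))
y(W) = 279
t(I(-13))/y(k(1)) = -61/(2*(3*(-13)))/279 = -61/2/(-39)*(1/279) = -61/2*(-1/39)*(1/279) = (61/78)*(1/279) = 61/21762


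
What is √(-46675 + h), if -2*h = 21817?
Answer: I*√230334/2 ≈ 239.97*I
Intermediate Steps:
h = -21817/2 (h = -½*21817 = -21817/2 ≈ -10909.)
√(-46675 + h) = √(-46675 - 21817/2) = √(-115167/2) = I*√230334/2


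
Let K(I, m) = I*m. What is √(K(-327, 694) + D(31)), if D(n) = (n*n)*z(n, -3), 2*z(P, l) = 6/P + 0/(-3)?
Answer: 213*I*√5 ≈ 476.28*I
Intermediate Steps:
z(P, l) = 3/P (z(P, l) = (6/P + 0/(-3))/2 = (6/P + 0*(-⅓))/2 = (6/P + 0)/2 = (6/P)/2 = 3/P)
D(n) = 3*n (D(n) = (n*n)*(3/n) = n²*(3/n) = 3*n)
√(K(-327, 694) + D(31)) = √(-327*694 + 3*31) = √(-226938 + 93) = √(-226845) = 213*I*√5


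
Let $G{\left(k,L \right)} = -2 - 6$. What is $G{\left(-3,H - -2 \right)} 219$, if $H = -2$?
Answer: $-1752$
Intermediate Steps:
$G{\left(k,L \right)} = -8$ ($G{\left(k,L \right)} = -2 - 6 = -8$)
$G{\left(-3,H - -2 \right)} 219 = \left(-8\right) 219 = -1752$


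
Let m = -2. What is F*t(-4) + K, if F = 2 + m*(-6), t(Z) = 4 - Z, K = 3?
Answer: 115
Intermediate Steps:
F = 14 (F = 2 - 2*(-6) = 2 + 12 = 14)
F*t(-4) + K = 14*(4 - 1*(-4)) + 3 = 14*(4 + 4) + 3 = 14*8 + 3 = 112 + 3 = 115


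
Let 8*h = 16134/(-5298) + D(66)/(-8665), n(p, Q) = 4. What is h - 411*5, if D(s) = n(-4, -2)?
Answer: -125808949517/61209560 ≈ -2055.4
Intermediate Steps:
D(s) = 4
h = -23303717/61209560 (h = (16134/(-5298) + 4/(-8665))/8 = (16134*(-1/5298) + 4*(-1/8665))/8 = (-2689/883 - 4/8665)/8 = (⅛)*(-23303717/7651195) = -23303717/61209560 ≈ -0.38072)
h - 411*5 = -23303717/61209560 - 411*5 = -23303717/61209560 - 1*2055 = -23303717/61209560 - 2055 = -125808949517/61209560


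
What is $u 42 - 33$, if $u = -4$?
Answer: $-201$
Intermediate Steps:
$u 42 - 33 = \left(-4\right) 42 - 33 = -168 - 33 = -201$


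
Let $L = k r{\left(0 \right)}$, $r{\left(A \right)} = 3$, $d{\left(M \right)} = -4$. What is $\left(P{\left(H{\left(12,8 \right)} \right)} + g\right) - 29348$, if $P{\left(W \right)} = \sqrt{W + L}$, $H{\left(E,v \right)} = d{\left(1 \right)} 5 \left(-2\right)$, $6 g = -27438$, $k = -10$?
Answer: $-33921 + \sqrt{10} \approx -33918.0$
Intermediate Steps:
$g = -4573$ ($g = \frac{1}{6} \left(-27438\right) = -4573$)
$L = -30$ ($L = \left(-10\right) 3 = -30$)
$H{\left(E,v \right)} = 40$ ($H{\left(E,v \right)} = \left(-4\right) 5 \left(-2\right) = \left(-20\right) \left(-2\right) = 40$)
$P{\left(W \right)} = \sqrt{-30 + W}$ ($P{\left(W \right)} = \sqrt{W - 30} = \sqrt{-30 + W}$)
$\left(P{\left(H{\left(12,8 \right)} \right)} + g\right) - 29348 = \left(\sqrt{-30 + 40} - 4573\right) - 29348 = \left(\sqrt{10} - 4573\right) - 29348 = \left(-4573 + \sqrt{10}\right) - 29348 = -33921 + \sqrt{10}$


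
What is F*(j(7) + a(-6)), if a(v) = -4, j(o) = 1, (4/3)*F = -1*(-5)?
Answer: -45/4 ≈ -11.250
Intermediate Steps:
F = 15/4 (F = 3*(-1*(-5))/4 = (¾)*5 = 15/4 ≈ 3.7500)
F*(j(7) + a(-6)) = 15*(1 - 4)/4 = (15/4)*(-3) = -45/4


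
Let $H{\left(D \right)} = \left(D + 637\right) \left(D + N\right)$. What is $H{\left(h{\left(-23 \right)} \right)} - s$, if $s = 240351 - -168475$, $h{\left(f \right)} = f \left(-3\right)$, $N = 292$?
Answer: $-153960$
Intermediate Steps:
$h{\left(f \right)} = - 3 f$
$s = 408826$ ($s = 240351 + 168475 = 408826$)
$H{\left(D \right)} = \left(292 + D\right) \left(637 + D\right)$ ($H{\left(D \right)} = \left(D + 637\right) \left(D + 292\right) = \left(637 + D\right) \left(292 + D\right) = \left(292 + D\right) \left(637 + D\right)$)
$H{\left(h{\left(-23 \right)} \right)} - s = \left(186004 + \left(\left(-3\right) \left(-23\right)\right)^{2} + 929 \left(\left(-3\right) \left(-23\right)\right)\right) - 408826 = \left(186004 + 69^{2} + 929 \cdot 69\right) - 408826 = \left(186004 + 4761 + 64101\right) - 408826 = 254866 - 408826 = -153960$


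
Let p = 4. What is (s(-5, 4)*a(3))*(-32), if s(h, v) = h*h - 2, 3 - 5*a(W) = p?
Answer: 736/5 ≈ 147.20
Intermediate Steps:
a(W) = -⅕ (a(W) = ⅗ - ⅕*4 = ⅗ - ⅘ = -⅕)
s(h, v) = -2 + h² (s(h, v) = h² - 2 = -2 + h²)
(s(-5, 4)*a(3))*(-32) = ((-2 + (-5)²)*(-⅕))*(-32) = ((-2 + 25)*(-⅕))*(-32) = (23*(-⅕))*(-32) = -23/5*(-32) = 736/5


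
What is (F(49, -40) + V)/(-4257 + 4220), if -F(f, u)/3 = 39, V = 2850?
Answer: -2733/37 ≈ -73.865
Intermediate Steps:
F(f, u) = -117 (F(f, u) = -3*39 = -117)
(F(49, -40) + V)/(-4257 + 4220) = (-117 + 2850)/(-4257 + 4220) = 2733/(-37) = 2733*(-1/37) = -2733/37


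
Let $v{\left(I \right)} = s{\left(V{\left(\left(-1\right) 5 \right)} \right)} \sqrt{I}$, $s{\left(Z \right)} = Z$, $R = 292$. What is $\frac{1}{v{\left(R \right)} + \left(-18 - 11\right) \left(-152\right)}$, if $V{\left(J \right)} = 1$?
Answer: $\frac{1102}{4857543} - \frac{\sqrt{73}}{9715086} \approx 0.00022598$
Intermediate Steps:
$v{\left(I \right)} = \sqrt{I}$ ($v{\left(I \right)} = 1 \sqrt{I} = \sqrt{I}$)
$\frac{1}{v{\left(R \right)} + \left(-18 - 11\right) \left(-152\right)} = \frac{1}{\sqrt{292} + \left(-18 - 11\right) \left(-152\right)} = \frac{1}{2 \sqrt{73} - -4408} = \frac{1}{2 \sqrt{73} + 4408} = \frac{1}{4408 + 2 \sqrt{73}}$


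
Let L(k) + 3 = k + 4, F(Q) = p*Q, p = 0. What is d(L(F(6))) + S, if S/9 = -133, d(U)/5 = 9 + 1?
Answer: -1147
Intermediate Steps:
F(Q) = 0 (F(Q) = 0*Q = 0)
L(k) = 1 + k (L(k) = -3 + (k + 4) = -3 + (4 + k) = 1 + k)
d(U) = 50 (d(U) = 5*(9 + 1) = 5*10 = 50)
S = -1197 (S = 9*(-133) = -1197)
d(L(F(6))) + S = 50 - 1197 = -1147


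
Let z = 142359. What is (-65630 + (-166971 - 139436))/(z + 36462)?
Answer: -372037/178821 ≈ -2.0805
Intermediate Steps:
(-65630 + (-166971 - 139436))/(z + 36462) = (-65630 + (-166971 - 139436))/(142359 + 36462) = (-65630 - 306407)/178821 = -372037*1/178821 = -372037/178821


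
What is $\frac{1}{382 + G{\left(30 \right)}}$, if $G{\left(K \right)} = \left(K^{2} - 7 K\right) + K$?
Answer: $\frac{1}{1102} \approx 0.00090744$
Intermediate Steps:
$G{\left(K \right)} = K^{2} - 6 K$
$\frac{1}{382 + G{\left(30 \right)}} = \frac{1}{382 + 30 \left(-6 + 30\right)} = \frac{1}{382 + 30 \cdot 24} = \frac{1}{382 + 720} = \frac{1}{1102}$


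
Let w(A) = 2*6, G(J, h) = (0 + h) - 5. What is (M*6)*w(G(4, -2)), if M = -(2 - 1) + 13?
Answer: 864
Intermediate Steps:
G(J, h) = -5 + h (G(J, h) = h - 5 = -5 + h)
M = 12 (M = -1*1 + 13 = -1 + 13 = 12)
w(A) = 12
(M*6)*w(G(4, -2)) = (12*6)*12 = 72*12 = 864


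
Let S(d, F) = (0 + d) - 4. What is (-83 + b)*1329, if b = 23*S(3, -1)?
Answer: -140874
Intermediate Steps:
S(d, F) = -4 + d (S(d, F) = d - 4 = -4 + d)
b = -23 (b = 23*(-4 + 3) = 23*(-1) = -23)
(-83 + b)*1329 = (-83 - 23)*1329 = -106*1329 = -140874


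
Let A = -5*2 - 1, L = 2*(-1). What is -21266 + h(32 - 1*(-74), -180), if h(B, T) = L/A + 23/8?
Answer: -1871139/88 ≈ -21263.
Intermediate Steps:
L = -2
A = -11 (A = -10 - 1 = -11)
h(B, T) = 269/88 (h(B, T) = -2/(-11) + 23/8 = -2*(-1/11) + 23*(⅛) = 2/11 + 23/8 = 269/88)
-21266 + h(32 - 1*(-74), -180) = -21266 + 269/88 = -1871139/88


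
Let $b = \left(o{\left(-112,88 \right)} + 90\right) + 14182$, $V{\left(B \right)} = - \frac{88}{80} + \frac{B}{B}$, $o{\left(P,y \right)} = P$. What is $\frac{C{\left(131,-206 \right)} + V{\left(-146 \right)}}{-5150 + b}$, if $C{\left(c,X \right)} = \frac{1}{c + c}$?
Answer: $- \frac{63}{5901550} \approx -1.0675 \cdot 10^{-5}$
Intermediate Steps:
$C{\left(c,X \right)} = \frac{1}{2 c}$
$V{\left(B \right)} = - \frac{1}{10}$ ($V{\left(B \right)} = \left(-88\right) \frac{1}{80} + 1 = - \frac{11}{10} + 1 = - \frac{1}{10}$)
$b = 14160$ ($b = \left(-112 + 90\right) + 14182 = -22 + 14182 = 14160$)
$\frac{C{\left(131,-206 \right)} + V{\left(-146 \right)}}{-5150 + b} = \frac{\frac{1}{2 \cdot 131} - \frac{1}{10}}{-5150 + 14160} = \frac{\frac{1}{2} \cdot \frac{1}{131} - \frac{1}{10}}{9010} = \left(\frac{1}{262} - \frac{1}{10}\right) \frac{1}{9010} = \left(- \frac{63}{655}\right) \frac{1}{9010} = - \frac{63}{5901550}$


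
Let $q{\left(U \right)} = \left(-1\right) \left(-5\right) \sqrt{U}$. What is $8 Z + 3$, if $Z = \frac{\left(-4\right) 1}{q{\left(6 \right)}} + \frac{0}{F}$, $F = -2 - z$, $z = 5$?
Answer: $3 - \frac{16 \sqrt{6}}{15} \approx 0.38721$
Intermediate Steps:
$q{\left(U \right)} = 5 \sqrt{U}$
$F = -7$ ($F = -2 - 5 = -7$)
$Z = - \frac{2 \sqrt{6}}{15}$ ($Z = \frac{\left(-4\right) 1}{5 \sqrt{6}} + \frac{0}{-7} = - 4 \frac{\sqrt{6}}{30} + 0 \left(- \frac{1}{7}\right) = - \frac{2 \sqrt{6}}{15} + 0 = - \frac{2 \sqrt{6}}{15} \approx -0.3266$)
$8 Z + 3 = 8 \left(- \frac{2 \sqrt{6}}{15}\right) + 3 = - \frac{16 \sqrt{6}}{15} + 3 = 3 - \frac{16 \sqrt{6}}{15}$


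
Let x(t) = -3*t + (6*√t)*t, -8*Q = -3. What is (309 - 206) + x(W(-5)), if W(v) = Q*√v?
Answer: 103 - 9*I*√5/8 + 9*(-5)^(¾)*√6/16 ≈ 99.742 + 0.74212*I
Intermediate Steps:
Q = 3/8 (Q = -⅛*(-3) = 3/8 ≈ 0.37500)
W(v) = 3*√v/8
x(t) = -3*t + 6*t^(3/2)
(309 - 206) + x(W(-5)) = (309 - 206) + (-9*√(-5)/8 + 6*(3*√(-5)/8)^(3/2)) = 103 + (-9*I*√5/8 + 6*(3*(I*√5)/8)^(3/2)) = 103 + (-9*I*√5/8 + 6*(3*I*√5/8)^(3/2)) = 103 + (-9*I*√5/8 + 6*(3*5^(¾)*√6*I^(3/2)/32)) = 103 + (-9*I*√5/8 + 9*5^(¾)*√6*I^(3/2)/16) = 103 - 9*I*√5/8 + 9*5^(¾)*√6*I^(3/2)/16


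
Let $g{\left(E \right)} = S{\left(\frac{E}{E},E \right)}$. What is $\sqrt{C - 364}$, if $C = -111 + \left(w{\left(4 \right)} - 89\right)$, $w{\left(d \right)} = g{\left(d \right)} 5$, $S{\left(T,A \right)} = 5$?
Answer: $7 i \sqrt{11} \approx 23.216 i$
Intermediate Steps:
$g{\left(E \right)} = 5$
$w{\left(d \right)} = 25$ ($w{\left(d \right)} = 5 \cdot 5 = 25$)
$C = -175$ ($C = -111 + \left(25 - 89\right) = -111 - 64 = -175$)
$\sqrt{C - 364} = \sqrt{-175 - 364} = \sqrt{-539} = 7 i \sqrt{11}$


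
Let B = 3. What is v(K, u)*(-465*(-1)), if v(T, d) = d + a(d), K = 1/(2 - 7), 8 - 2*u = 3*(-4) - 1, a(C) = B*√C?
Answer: 9765/2 + 1395*√42/2 ≈ 9402.8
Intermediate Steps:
a(C) = 3*√C
u = 21/2 (u = 4 - (3*(-4) - 1)/2 = 4 - (-12 - 1)/2 = 4 - ½*(-13) = 4 + 13/2 = 21/2 ≈ 10.500)
K = -⅕ (K = 1/(-5) = -⅕ ≈ -0.20000)
v(T, d) = d + 3*√d
v(K, u)*(-465*(-1)) = (21/2 + 3*√(21/2))*(-465*(-1)) = (21/2 + 3*(√42/2))*465 = (21/2 + 3*√42/2)*465 = 9765/2 + 1395*√42/2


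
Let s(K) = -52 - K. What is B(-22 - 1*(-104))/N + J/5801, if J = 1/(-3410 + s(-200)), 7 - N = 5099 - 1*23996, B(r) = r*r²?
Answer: 1304182569539/44714722906 ≈ 29.167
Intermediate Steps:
B(r) = r³
N = 18904 (N = 7 - (5099 - 1*23996) = 7 - (5099 - 23996) = 7 - 1*(-18897) = 7 + 18897 = 18904)
J = -1/3262 (J = 1/(-3410 + (-52 - 1*(-200))) = 1/(-3410 + (-52 + 200)) = 1/(-3410 + 148) = 1/(-3262) = -1/3262 ≈ -0.00030656)
B(-22 - 1*(-104))/N + J/5801 = (-22 - 1*(-104))³/18904 - 1/3262/5801 = (-22 + 104)³*(1/18904) - 1/3262*1/5801 = 82³*(1/18904) - 1/18922862 = 551368*(1/18904) - 1/18922862 = 68921/2363 - 1/18922862 = 1304182569539/44714722906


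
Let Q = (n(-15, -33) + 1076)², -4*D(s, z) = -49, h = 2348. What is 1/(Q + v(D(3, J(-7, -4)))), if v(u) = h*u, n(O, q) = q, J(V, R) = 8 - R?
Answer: 1/1116612 ≈ 8.9557e-7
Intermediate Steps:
D(s, z) = 49/4 (D(s, z) = -¼*(-49) = 49/4)
v(u) = 2348*u
Q = 1087849 (Q = (-33 + 1076)² = 1043² = 1087849)
1/(Q + v(D(3, J(-7, -4)))) = 1/(1087849 + 2348*(49/4)) = 1/(1087849 + 28763) = 1/1116612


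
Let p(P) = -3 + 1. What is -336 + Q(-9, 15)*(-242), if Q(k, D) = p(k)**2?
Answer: -1304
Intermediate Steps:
p(P) = -2
Q(k, D) = 4 (Q(k, D) = (-2)**2 = 4)
-336 + Q(-9, 15)*(-242) = -336 + 4*(-242) = -336 - 968 = -1304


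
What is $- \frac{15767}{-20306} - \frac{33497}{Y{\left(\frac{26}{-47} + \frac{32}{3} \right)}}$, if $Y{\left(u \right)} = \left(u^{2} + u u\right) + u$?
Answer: $- \frac{82046129149}{528453497} \approx -155.26$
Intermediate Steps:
$Y{\left(u \right)} = u + 2 u^{2}$ ($Y{\left(u \right)} = \left(u^{2} + u^{2}\right) + u = 2 u^{2} + u = u + 2 u^{2}$)
$- \frac{15767}{-20306} - \frac{33497}{Y{\left(\frac{26}{-47} + \frac{32}{3} \right)}} = - \frac{15767}{-20306} - \frac{33497}{\left(\frac{26}{-47} + \frac{32}{3}\right) \left(1 + 2 \left(\frac{26}{-47} + \frac{32}{3}\right)\right)} = \left(-15767\right) \left(- \frac{1}{20306}\right) - \frac{33497}{\left(26 \left(- \frac{1}{47}\right) + 32 \cdot \frac{1}{3}\right) \left(1 + 2 \left(26 \left(- \frac{1}{47}\right) + 32 \cdot \frac{1}{3}\right)\right)} = \frac{15767}{20306} - \frac{33497}{\left(- \frac{26}{47} + \frac{32}{3}\right) \left(1 + 2 \left(- \frac{26}{47} + \frac{32}{3}\right)\right)} = \frac{15767}{20306} - \frac{33497}{\frac{1426}{141} \left(1 + 2 \cdot \frac{1426}{141}\right)} = \frac{15767}{20306} - \frac{33497}{\frac{1426}{141} \left(1 + \frac{2852}{141}\right)} = \frac{15767}{20306} - \frac{33497}{\frac{1426}{141} \cdot \frac{2993}{141}} = \frac{15767}{20306} - \frac{33497}{\frac{4268018}{19881}} = \frac{15767}{20306} - \frac{16242777}{104098} = - \frac{82046129149}{528453497}$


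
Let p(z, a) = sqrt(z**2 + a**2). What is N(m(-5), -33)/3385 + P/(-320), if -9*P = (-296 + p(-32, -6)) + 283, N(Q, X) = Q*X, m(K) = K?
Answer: 86239/1949760 + sqrt(265)/1440 ≈ 0.055535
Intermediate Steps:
p(z, a) = sqrt(a**2 + z**2)
P = 13/9 - 2*sqrt(265)/9 (P = -((-296 + sqrt((-6)**2 + (-32)**2)) + 283)/9 = -((-296 + sqrt(36 + 1024)) + 283)/9 = -((-296 + sqrt(1060)) + 283)/9 = -((-296 + 2*sqrt(265)) + 283)/9 = -(-13 + 2*sqrt(265))/9 = 13/9 - 2*sqrt(265)/9 ≈ -2.1731)
N(m(-5), -33)/3385 + P/(-320) = -5*(-33)/3385 + (13/9 - 2*sqrt(265)/9)/(-320) = 165*(1/3385) + (13/9 - 2*sqrt(265)/9)*(-1/320) = 33/677 + (-13/2880 + sqrt(265)/1440) = 86239/1949760 + sqrt(265)/1440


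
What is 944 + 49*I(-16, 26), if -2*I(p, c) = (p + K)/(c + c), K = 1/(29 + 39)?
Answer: 6729231/7072 ≈ 951.53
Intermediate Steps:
K = 1/68 ≈ 0.014706
I(p, c) = -(1/68 + p)/(4*c) (I(p, c) = -(p + 1/68)/(2*(c + c)) = -(1/68 + p)/(2*(2*c)) = -(1/68 + p)*1/(2*c)/2 = -(1/68 + p)/(4*c))
944 + 49*I(-16, 26) = 944 + 49*((1/272)*(-1 - 68*(-16))/26) = 944 + 49*((1/272)*(1/26)*(-1 + 1088)) = 944 + 49*((1/272)*(1/26)*1087) = 944 + 49*(1087/7072) = 944 + 53263/7072 = 6729231/7072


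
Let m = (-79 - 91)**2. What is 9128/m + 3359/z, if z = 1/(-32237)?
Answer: -782352497393/7225 ≈ -1.0828e+8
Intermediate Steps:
m = 28900 (m = (-170)**2 = 28900)
z = -1/32237 ≈ -3.1020e-5
9128/m + 3359/z = 9128/28900 + 3359/(-1/32237) = 9128*(1/28900) + 3359*(-32237) = 2282/7225 - 108284083 = -782352497393/7225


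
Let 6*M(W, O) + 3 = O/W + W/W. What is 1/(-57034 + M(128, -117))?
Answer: -768/43802485 ≈ -1.7533e-5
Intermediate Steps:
M(W, O) = -⅓ + O/(6*W) (M(W, O) = -½ + (O/W + W/W)/6 = -½ + (O/W + 1)/6 = -½ + (1 + O/W)/6 = -½ + (⅙ + O/(6*W)) = -⅓ + O/(6*W))
1/(-57034 + M(128, -117)) = 1/(-57034 + (⅙)*(-117 - 2*128)/128) = 1/(-57034 + (⅙)*(1/128)*(-117 - 256)) = 1/(-57034 + (⅙)*(1/128)*(-373)) = 1/(-57034 - 373/768) = 1/(-43802485/768) = -768/43802485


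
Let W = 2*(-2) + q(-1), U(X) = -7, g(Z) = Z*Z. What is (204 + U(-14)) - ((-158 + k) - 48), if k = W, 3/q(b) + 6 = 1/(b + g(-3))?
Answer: 19153/47 ≈ 407.51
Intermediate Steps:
g(Z) = Z**2
q(b) = 3/(-6 + 1/(9 + b)) (q(b) = 3/(-6 + 1/(b + (-3)**2)) = 3/(-6 + 1/(b + 9)) = 3/(-6 + 1/(9 + b)))
W = -212/47 (W = 2*(-2) + 3*(-9 - 1*(-1))/(53 + 6*(-1)) = -4 + 3*(-9 + 1)/(53 - 6) = -4 + 3*(-8)/47 = -4 + 3*(1/47)*(-8) = -4 - 24/47 = -212/47 ≈ -4.5106)
k = -212/47 ≈ -4.5106
(204 + U(-14)) - ((-158 + k) - 48) = (204 - 7) - ((-158 - 212/47) - 48) = 197 - (-7638/47 - 48) = 197 - 1*(-9894/47) = 197 + 9894/47 = 19153/47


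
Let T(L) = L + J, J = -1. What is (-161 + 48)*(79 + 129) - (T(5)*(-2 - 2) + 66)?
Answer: -23554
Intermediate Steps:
T(L) = -1 + L (T(L) = L - 1 = -1 + L)
(-161 + 48)*(79 + 129) - (T(5)*(-2 - 2) + 66) = (-161 + 48)*(79 + 129) - ((-1 + 5)*(-2 - 2) + 66) = -113*208 - (4*(-4) + 66) = -23504 - (-16 + 66) = -23504 - 1*50 = -23504 - 50 = -23554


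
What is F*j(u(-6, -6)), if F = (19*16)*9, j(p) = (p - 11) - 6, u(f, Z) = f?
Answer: -62928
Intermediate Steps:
j(p) = -17 + p (j(p) = (-11 + p) - 6 = -17 + p)
F = 2736 (F = 304*9 = 2736)
F*j(u(-6, -6)) = 2736*(-17 - 6) = 2736*(-23) = -62928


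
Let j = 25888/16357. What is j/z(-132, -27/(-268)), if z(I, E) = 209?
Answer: 25888/3418613 ≈ 0.0075727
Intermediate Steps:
j = 25888/16357 (j = 25888*(1/16357) = 25888/16357 ≈ 1.5827)
j/z(-132, -27/(-268)) = (25888/16357)/209 = (25888/16357)*(1/209) = 25888/3418613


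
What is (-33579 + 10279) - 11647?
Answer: -34947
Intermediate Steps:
(-33579 + 10279) - 11647 = -23300 - 11647 = -34947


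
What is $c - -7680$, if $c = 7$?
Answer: $7687$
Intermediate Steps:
$c - -7680 = 7 - -7680 = 7 + 7680 = 7687$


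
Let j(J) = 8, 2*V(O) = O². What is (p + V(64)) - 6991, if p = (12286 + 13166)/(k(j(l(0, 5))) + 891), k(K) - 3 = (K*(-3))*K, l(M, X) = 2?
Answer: -191363/39 ≈ -4906.7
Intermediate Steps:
V(O) = O²/2
k(K) = 3 - 3*K² (k(K) = 3 + (K*(-3))*K = 3 + (-3*K)*K = 3 - 3*K²)
p = 1414/39 (p = (12286 + 13166)/((3 - 3*8²) + 891) = 25452/((3 - 3*64) + 891) = 25452/((3 - 192) + 891) = 25452/(-189 + 891) = 25452/702 = 25452*(1/702) = 1414/39 ≈ 36.256)
(p + V(64)) - 6991 = (1414/39 + (½)*64²) - 6991 = (1414/39 + (½)*4096) - 6991 = (1414/39 + 2048) - 6991 = 81286/39 - 6991 = -191363/39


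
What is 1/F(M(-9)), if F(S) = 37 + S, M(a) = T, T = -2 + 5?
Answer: 1/40 ≈ 0.025000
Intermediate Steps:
T = 3
M(a) = 3
1/F(M(-9)) = 1/(37 + 3) = 1/40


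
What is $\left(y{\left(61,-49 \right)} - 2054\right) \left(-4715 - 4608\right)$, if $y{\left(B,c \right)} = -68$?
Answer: $19783406$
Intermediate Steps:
$\left(y{\left(61,-49 \right)} - 2054\right) \left(-4715 - 4608\right) = \left(-68 - 2054\right) \left(-4715 - 4608\right) = \left(-2122\right) \left(-9323\right) = 19783406$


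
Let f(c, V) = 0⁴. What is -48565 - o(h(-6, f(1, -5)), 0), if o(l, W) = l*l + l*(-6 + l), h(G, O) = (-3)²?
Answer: -48673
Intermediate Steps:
f(c, V) = 0
h(G, O) = 9
o(l, W) = l² + l*(-6 + l)
-48565 - o(h(-6, f(1, -5)), 0) = -48565 - 2*9*(-3 + 9) = -48565 - 2*9*6 = -48565 - 1*108 = -48565 - 108 = -48673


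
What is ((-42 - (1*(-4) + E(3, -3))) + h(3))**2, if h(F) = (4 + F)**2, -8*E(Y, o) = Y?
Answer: 8281/64 ≈ 129.39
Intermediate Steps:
E(Y, o) = -Y/8
((-42 - (1*(-4) + E(3, -3))) + h(3))**2 = ((-42 - (1*(-4) - 1/8*3)) + (4 + 3)**2)**2 = ((-42 - (-4 - 3/8)) + 7**2)**2 = ((-42 - 1*(-35/8)) + 49)**2 = ((-42 + 35/8) + 49)**2 = (-301/8 + 49)**2 = (91/8)**2 = 8281/64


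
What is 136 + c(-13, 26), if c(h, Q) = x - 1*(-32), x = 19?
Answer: 187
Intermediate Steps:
c(h, Q) = 51 (c(h, Q) = 19 - 1*(-32) = 19 + 32 = 51)
136 + c(-13, 26) = 136 + 51 = 187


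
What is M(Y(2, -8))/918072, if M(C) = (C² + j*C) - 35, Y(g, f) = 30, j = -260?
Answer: -6935/918072 ≈ -0.0075539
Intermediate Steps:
M(C) = -35 + C² - 260*C (M(C) = (C² - 260*C) - 35 = -35 + C² - 260*C)
M(Y(2, -8))/918072 = (-35 + 30² - 260*30)/918072 = (-35 + 900 - 7800)*(1/918072) = -6935*1/918072 = -6935/918072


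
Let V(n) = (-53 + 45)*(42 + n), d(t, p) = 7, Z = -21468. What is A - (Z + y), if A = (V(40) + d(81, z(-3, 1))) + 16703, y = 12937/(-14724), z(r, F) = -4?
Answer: 552486865/14724 ≈ 37523.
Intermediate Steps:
y = -12937/14724 (y = 12937*(-1/14724) = -12937/14724 ≈ -0.87863)
V(n) = -336 - 8*n (V(n) = -8*(42 + n) = -336 - 8*n)
A = 16054 (A = ((-336 - 8*40) + 7) + 16703 = ((-336 - 320) + 7) + 16703 = (-656 + 7) + 16703 = -649 + 16703 = 16054)
A - (Z + y) = 16054 - (-21468 - 12937/14724) = 16054 - 1*(-316107769/14724) = 16054 + 316107769/14724 = 552486865/14724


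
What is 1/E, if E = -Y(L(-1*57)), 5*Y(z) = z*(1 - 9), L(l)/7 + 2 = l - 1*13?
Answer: -5/4032 ≈ -0.0012401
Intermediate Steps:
L(l) = -105 + 7*l (L(l) = -14 + 7*(l - 1*13) = -14 + 7*(l - 13) = -14 + 7*(-13 + l) = -14 + (-91 + 7*l) = -105 + 7*l)
Y(z) = -8*z/5 (Y(z) = (z*(1 - 9))/5 = (z*(-8))/5 = (-8*z)/5 = -8*z/5)
E = -4032/5 (E = -(-8)*(-105 + 7*(-1*57))/5 = -(-8)*(-105 + 7*(-57))/5 = -(-8)*(-105 - 399)/5 = -(-8)*(-504)/5 = -1*4032/5 = -4032/5 ≈ -806.40)
1/E = 1/(-4032/5) = -5/4032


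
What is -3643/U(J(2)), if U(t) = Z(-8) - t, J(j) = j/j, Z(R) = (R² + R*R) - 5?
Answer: -3643/122 ≈ -29.861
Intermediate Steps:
Z(R) = -5 + 2*R² (Z(R) = (R² + R²) - 5 = 2*R² - 5 = -5 + 2*R²)
J(j) = 1
U(t) = 123 - t (U(t) = (-5 + 2*(-8)²) - t = (-5 + 2*64) - t = (-5 + 128) - t = 123 - t)
-3643/U(J(2)) = -3643/(123 - 1*1) = -3643/(123 - 1) = -3643/122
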